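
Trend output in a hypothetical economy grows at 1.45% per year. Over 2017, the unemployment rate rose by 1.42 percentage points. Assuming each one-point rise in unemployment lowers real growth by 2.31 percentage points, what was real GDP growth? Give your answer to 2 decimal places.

-1.83%

Growth-rate Okun's law: g_Y = g_Y* - β × Δu.
g_Y = 1.45 - 2.31 × (1.42) = 1.45 - 3.2802 = -1.8302%, i.e. -1.83% to 2 d.p.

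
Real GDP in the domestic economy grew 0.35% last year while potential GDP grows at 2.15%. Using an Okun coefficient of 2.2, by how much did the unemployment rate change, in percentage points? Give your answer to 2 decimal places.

Growth-rate Okun's law: g_Y = g_Y* - β × Δu, so Δu = (g_Y* - g_Y)/β.
Δu = (2.15 - 0.35)/2.2 = 1.8/2.2 = 0.82 percentage points.

0.82 percentage points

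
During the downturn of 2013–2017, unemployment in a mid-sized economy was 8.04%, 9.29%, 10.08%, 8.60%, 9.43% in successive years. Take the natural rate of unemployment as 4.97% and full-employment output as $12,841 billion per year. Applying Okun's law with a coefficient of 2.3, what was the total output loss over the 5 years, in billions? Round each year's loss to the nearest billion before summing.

$6,081 billion

Year 2013: gap = -2.3 × (8.04 - 4.97) = -7.061%, loss ≈ 12841 × 7.061/100 ≈ 907.
Year 2014: gap = -2.3 × (9.29 - 4.97) = -9.936%, loss ≈ 12841 × 9.936/100 ≈ 1276.
Year 2015: gap = -2.3 × (10.08 - 4.97) = -11.753%, loss ≈ 12841 × 11.753/100 ≈ 1509.
Year 2016: gap = -2.3 × (8.6 - 4.97) = -8.349%, loss ≈ 12841 × 8.349/100 ≈ 1072.
Year 2017: gap = -2.3 × (9.43 - 4.97) = -10.258%, loss ≈ 12841 × 10.258/100 ≈ 1317.
Total lost output = 907 + 1276 + 1509 + 1072 + 1317 = 6081 billion.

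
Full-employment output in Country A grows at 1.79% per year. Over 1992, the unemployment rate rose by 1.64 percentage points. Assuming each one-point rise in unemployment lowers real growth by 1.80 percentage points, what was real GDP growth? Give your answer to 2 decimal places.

Growth-rate Okun's law: g_Y = g_Y* - β × Δu.
g_Y = 1.79 - 1.80 × (1.64) = 1.79 - 2.952 = -1.162%, i.e. -1.16% to 2 d.p.

-1.16%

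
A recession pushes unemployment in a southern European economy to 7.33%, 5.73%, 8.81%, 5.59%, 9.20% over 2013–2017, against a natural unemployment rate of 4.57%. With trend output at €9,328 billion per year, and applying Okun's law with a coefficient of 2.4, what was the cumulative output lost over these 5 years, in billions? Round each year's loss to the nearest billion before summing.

Year 2013: gap = -2.4 × (7.33 - 4.57) = -6.624%, loss ≈ 9328 × 6.624/100 ≈ 618.
Year 2014: gap = -2.4 × (5.73 - 4.57) = -2.784%, loss ≈ 9328 × 2.784/100 ≈ 260.
Year 2015: gap = -2.4 × (8.81 - 4.57) = -10.176%, loss ≈ 9328 × 10.176/100 ≈ 949.
Year 2016: gap = -2.4 × (5.59 - 4.57) = -2.448%, loss ≈ 9328 × 2.448/100 ≈ 228.
Year 2017: gap = -2.4 × (9.2 - 4.57) = -11.112%, loss ≈ 9328 × 11.112/100 ≈ 1037.
Total lost output = 618 + 260 + 949 + 228 + 1037 = 3092 billion.

€3,092 billion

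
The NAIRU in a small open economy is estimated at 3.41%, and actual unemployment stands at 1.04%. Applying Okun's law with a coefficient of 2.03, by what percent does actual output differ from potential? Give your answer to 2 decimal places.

4.81%

The unemployment gap is 1.04 - 3.41 = -2.37 percentage points.
Okun's law gives an output gap of -2.03 × (-2.37) = 4.8111%, i.e. 4.81% above potential.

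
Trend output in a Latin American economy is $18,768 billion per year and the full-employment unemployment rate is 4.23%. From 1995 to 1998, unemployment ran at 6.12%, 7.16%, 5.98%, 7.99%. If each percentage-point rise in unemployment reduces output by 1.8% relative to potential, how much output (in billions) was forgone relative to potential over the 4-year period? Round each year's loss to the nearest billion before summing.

$3,489 billion

Year 1995: gap = -1.8 × (6.12 - 4.23) = -3.402%, loss ≈ 18768 × 3.402/100 ≈ 638.
Year 1996: gap = -1.8 × (7.16 - 4.23) = -5.274%, loss ≈ 18768 × 5.274/100 ≈ 990.
Year 1997: gap = -1.8 × (5.98 - 4.23) = -3.15%, loss ≈ 18768 × 3.15/100 ≈ 591.
Year 1998: gap = -1.8 × (7.99 - 4.23) = -6.768%, loss ≈ 18768 × 6.768/100 ≈ 1270.
Total lost output = 638 + 990 + 591 + 1270 = 3489 billion.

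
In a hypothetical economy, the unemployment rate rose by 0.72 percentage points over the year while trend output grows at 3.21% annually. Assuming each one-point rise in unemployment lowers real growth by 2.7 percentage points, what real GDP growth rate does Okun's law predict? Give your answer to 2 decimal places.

Growth-rate Okun's law: g_Y = g_Y* - β × Δu.
g_Y = 3.21 - 2.7 × (0.72) = 3.21 - 1.944 = 1.266%, i.e. 1.27% to 2 d.p.

1.27%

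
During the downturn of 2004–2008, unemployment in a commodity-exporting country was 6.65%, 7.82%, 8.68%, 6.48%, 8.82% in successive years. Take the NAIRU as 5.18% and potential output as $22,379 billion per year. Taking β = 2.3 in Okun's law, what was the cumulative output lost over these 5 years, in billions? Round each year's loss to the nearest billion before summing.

$6,461 billion

Year 2004: gap = -2.3 × (6.65 - 5.18) = -3.381%, loss ≈ 22379 × 3.381/100 ≈ 757.
Year 2005: gap = -2.3 × (7.82 - 5.18) = -6.072%, loss ≈ 22379 × 6.072/100 ≈ 1359.
Year 2006: gap = -2.3 × (8.68 - 5.18) = -8.05%, loss ≈ 22379 × 8.05/100 ≈ 1802.
Year 2007: gap = -2.3 × (6.48 - 5.18) = -2.99%, loss ≈ 22379 × 2.99/100 ≈ 669.
Year 2008: gap = -2.3 × (8.82 - 5.18) = -8.372%, loss ≈ 22379 × 8.372/100 ≈ 1874.
Total lost output = 757 + 1359 + 1802 + 669 + 1874 = 6461 billion.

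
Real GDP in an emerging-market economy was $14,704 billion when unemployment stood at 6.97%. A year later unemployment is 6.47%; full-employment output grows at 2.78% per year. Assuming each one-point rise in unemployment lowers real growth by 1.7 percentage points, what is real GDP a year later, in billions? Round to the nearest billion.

$15,238 billion

Δu = 6.47 - 6.97 = -0.5 points.
Okun's law (growth form): g_Y = g_Y* - β × Δu = 2.78 - 1.7 × (-0.50) = 2.78 + 0.85 = 3.63%.
Real GDP in the next year = 14704 × (1 + 3.63/100) = 14704 × 1.0363 ≈ 15238 billion.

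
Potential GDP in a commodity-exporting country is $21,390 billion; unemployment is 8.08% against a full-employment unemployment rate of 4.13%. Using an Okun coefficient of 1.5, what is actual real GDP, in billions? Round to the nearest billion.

$20,123 billion

Unemployment gap = 8.08 - 4.13 = 3.95 points, so the output gap is -1.5 × 3.95 = -5.925%.
Actual GDP = 21390 × (1 - 5.925/100) = 21390 × 0.94075 ≈ 20123 billion.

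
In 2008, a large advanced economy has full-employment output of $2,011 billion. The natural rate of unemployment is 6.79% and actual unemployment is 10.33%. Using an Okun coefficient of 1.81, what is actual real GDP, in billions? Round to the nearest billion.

$1,882 billion

Unemployment gap = 10.33 - 6.79 = 3.54 points, so the output gap is -1.81 × 3.54 = -6.4074%.
Actual GDP = 2011 × (1 - 6.4074/100) = 2011 × 0.935926 ≈ 1882 billion.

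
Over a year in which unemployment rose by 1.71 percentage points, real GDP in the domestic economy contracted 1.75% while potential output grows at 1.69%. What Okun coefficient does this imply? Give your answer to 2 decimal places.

Growth form: g_Y = g_Y* - β × Δu, so β = (g_Y* - g_Y)/Δu.
β = (1.69 + 1.75)/1.71 = 3.44/1.71 = 2.01.

β ≈ 2.01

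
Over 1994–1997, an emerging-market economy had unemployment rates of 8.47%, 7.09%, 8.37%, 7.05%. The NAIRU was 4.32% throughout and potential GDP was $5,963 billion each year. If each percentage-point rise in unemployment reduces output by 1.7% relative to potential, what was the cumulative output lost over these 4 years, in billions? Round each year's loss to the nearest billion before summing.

Year 1994: gap = -1.7 × (8.47 - 4.32) = -7.055%, loss ≈ 5963 × 7.055/100 ≈ 421.
Year 1995: gap = -1.7 × (7.09 - 4.32) = -4.709%, loss ≈ 5963 × 4.709/100 ≈ 281.
Year 1996: gap = -1.7 × (8.37 - 4.32) = -6.885%, loss ≈ 5963 × 6.885/100 ≈ 411.
Year 1997: gap = -1.7 × (7.05 - 4.32) = -4.641%, loss ≈ 5963 × 4.641/100 ≈ 277.
Total lost output = 421 + 281 + 411 + 277 = 1390 billion.

$1,390 billion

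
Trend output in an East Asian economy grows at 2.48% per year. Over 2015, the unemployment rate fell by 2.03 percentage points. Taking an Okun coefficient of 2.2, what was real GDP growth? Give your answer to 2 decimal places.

Growth-rate Okun's law: g_Y = g_Y* - β × Δu.
g_Y = 2.48 - 2.2 × (-2.03) = 2.48 + 4.466 = 6.946%, i.e. 6.95% to 2 d.p.

6.95%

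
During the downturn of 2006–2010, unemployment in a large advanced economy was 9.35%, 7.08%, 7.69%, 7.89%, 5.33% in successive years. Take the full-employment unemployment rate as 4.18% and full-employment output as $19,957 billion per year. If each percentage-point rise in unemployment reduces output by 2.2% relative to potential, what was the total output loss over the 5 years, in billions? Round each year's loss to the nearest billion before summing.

Year 2006: gap = -2.2 × (9.35 - 4.18) = -11.374%, loss ≈ 19957 × 11.374/100 ≈ 2270.
Year 2007: gap = -2.2 × (7.08 - 4.18) = -6.38%, loss ≈ 19957 × 6.38/100 ≈ 1273.
Year 2008: gap = -2.2 × (7.69 - 4.18) = -7.722%, loss ≈ 19957 × 7.722/100 ≈ 1541.
Year 2009: gap = -2.2 × (7.89 - 4.18) = -8.162%, loss ≈ 19957 × 8.162/100 ≈ 1629.
Year 2010: gap = -2.2 × (5.33 - 4.18) = -2.53%, loss ≈ 19957 × 2.53/100 ≈ 505.
Total lost output = 2270 + 1273 + 1541 + 1629 + 505 = 7218 billion.

$7,218 billion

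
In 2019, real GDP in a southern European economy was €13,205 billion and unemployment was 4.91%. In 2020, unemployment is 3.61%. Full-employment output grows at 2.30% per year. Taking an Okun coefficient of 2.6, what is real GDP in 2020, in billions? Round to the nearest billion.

Δu = 3.61 - 4.91 = -1.3 points.
Okun's law (growth form): g_Y = g_Y* - β × Δu = 2.30 - 2.6 × (-1.30) = 2.3 + 3.38 = 5.68%.
Real GDP in the next year = 13205 × (1 + 5.68/100) = 13205 × 1.0568 ≈ 13955 billion.

€13,955 billion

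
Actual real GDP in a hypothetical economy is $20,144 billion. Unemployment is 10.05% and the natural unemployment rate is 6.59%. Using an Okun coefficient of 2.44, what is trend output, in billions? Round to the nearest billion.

Unemployment gap = 10.05 - 6.59 = 3.46 points, so output gap = -2.44 × 3.46 = -8.4424%.
Since Y = Y* × (1 + gap/100), Y* = 20144/0.915576 ≈ 22001 billion.

$22,001 billion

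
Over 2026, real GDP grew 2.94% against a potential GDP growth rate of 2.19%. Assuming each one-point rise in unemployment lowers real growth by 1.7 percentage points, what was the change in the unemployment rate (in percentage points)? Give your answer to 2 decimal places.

-0.44 percentage points

Growth-rate Okun's law: g_Y = g_Y* - β × Δu, so Δu = (g_Y* - g_Y)/β.
Δu = (2.19 - 2.94)/1.7 = -0.75/1.7 = -0.44 percentage points.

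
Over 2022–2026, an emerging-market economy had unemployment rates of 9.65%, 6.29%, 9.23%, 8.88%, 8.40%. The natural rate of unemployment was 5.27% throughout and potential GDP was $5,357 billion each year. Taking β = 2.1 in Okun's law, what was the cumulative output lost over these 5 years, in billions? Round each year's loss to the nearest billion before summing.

Year 2022: gap = -2.1 × (9.65 - 5.27) = -9.198%, loss ≈ 5357 × 9.198/100 ≈ 493.
Year 2023: gap = -2.1 × (6.29 - 5.27) = -2.142%, loss ≈ 5357 × 2.142/100 ≈ 115.
Year 2024: gap = -2.1 × (9.23 - 5.27) = -8.316%, loss ≈ 5357 × 8.316/100 ≈ 445.
Year 2025: gap = -2.1 × (8.88 - 5.27) = -7.581%, loss ≈ 5357 × 7.581/100 ≈ 406.
Year 2026: gap = -2.1 × (8.4 - 5.27) = -6.573%, loss ≈ 5357 × 6.573/100 ≈ 352.
Total lost output = 493 + 115 + 445 + 406 + 352 = 1811 billion.

$1,811 billion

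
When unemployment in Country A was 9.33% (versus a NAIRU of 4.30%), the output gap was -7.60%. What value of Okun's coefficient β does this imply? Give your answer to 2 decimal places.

Okun's law: output gap = -β × (u - u*).
-7.60 = -β × (9.33 - 4.3) = -β × 5.03, so β = 7.6/5.03 = 1.51.

β ≈ 1.51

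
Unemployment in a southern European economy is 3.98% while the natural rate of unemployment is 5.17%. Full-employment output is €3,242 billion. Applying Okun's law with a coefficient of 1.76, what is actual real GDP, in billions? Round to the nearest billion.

€3,310 billion

Unemployment gap = 3.98 - 5.17 = -1.19 points, so the output gap is -1.76 × (-1.19) = 2.0944%.
Actual GDP = 3242 × (1 + 2.0944/100) = 3242 × 1.020944 ≈ 3310 billion.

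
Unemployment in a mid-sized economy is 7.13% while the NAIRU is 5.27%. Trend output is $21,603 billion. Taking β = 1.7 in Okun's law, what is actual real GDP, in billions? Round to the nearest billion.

$20,920 billion

Unemployment gap = 7.13 - 5.27 = 1.86 points, so the output gap is -1.7 × 1.86 = -3.162%.
Actual GDP = 21603 × (1 - 3.162/100) = 21603 × 0.96838 ≈ 20920 billion.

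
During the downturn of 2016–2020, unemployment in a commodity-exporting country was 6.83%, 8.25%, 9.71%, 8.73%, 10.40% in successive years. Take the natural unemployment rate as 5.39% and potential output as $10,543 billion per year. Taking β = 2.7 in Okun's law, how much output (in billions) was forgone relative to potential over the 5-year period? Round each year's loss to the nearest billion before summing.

Year 2016: gap = -2.7 × (6.83 - 5.39) = -3.888%, loss ≈ 10543 × 3.888/100 ≈ 410.
Year 2017: gap = -2.7 × (8.25 - 5.39) = -7.722%, loss ≈ 10543 × 7.722/100 ≈ 814.
Year 2018: gap = -2.7 × (9.71 - 5.39) = -11.664%, loss ≈ 10543 × 11.664/100 ≈ 1230.
Year 2019: gap = -2.7 × (8.73 - 5.39) = -9.018%, loss ≈ 10543 × 9.018/100 ≈ 951.
Year 2020: gap = -2.7 × (10.4 - 5.39) = -13.527%, loss ≈ 10543 × 13.527/100 ≈ 1426.
Total lost output = 410 + 814 + 1230 + 951 + 1426 = 4831 billion.

$4,831 billion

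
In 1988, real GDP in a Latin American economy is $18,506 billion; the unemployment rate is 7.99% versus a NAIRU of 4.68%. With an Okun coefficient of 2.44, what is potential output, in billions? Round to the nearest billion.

Unemployment gap = 7.99 - 4.68 = 3.31 points, so output gap = -2.44 × 3.31 = -8.0764%.
Since Y = Y* × (1 + gap/100), Y* = 18506/0.919236 ≈ 20132 billion.

$20,132 billion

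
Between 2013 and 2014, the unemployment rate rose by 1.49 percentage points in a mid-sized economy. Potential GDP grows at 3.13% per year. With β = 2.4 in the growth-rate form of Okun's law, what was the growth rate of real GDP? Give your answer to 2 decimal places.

-0.45%

Growth-rate Okun's law: g_Y = g_Y* - β × Δu.
g_Y = 3.13 - 2.4 × (1.49) = 3.13 - 3.576 = -0.446%, i.e. -0.45% to 2 d.p.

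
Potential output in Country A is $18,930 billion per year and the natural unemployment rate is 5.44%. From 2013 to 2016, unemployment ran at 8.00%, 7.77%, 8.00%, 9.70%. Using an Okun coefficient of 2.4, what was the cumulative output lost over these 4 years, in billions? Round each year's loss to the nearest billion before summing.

Year 2013: gap = -2.4 × (8 - 5.44) = -6.144%, loss ≈ 18930 × 6.144/100 ≈ 1163.
Year 2014: gap = -2.4 × (7.77 - 5.44) = -5.592%, loss ≈ 18930 × 5.592/100 ≈ 1059.
Year 2015: gap = -2.4 × (8 - 5.44) = -6.144%, loss ≈ 18930 × 6.144/100 ≈ 1163.
Year 2016: gap = -2.4 × (9.7 - 5.44) = -10.224%, loss ≈ 18930 × 10.224/100 ≈ 1935.
Total lost output = 1163 + 1059 + 1163 + 1935 = 5320 billion.

$5,320 billion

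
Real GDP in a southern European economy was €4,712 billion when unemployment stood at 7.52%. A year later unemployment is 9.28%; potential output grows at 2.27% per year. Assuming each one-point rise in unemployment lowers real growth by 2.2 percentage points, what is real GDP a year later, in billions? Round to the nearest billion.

Δu = 9.28 - 7.52 = 1.76 points.
Okun's law (growth form): g_Y = g_Y* - β × Δu = 2.27 - 2.2 × (1.76) = 2.27 - 3.872 = -1.602%.
Real GDP in the next year = 4712 × (1 - 1.602/100) = 4712 × 0.98398 ≈ 4637 billion.

€4,637 billion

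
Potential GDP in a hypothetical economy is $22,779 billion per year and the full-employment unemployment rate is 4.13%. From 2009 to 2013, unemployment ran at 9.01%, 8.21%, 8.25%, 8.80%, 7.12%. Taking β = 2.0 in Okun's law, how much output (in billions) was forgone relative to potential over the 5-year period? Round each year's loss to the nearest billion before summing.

Year 2009: gap = -2.0 × (9.01 - 4.13) = -9.76%, loss ≈ 22779 × 9.76/100 ≈ 2223.
Year 2010: gap = -2.0 × (8.21 - 4.13) = -8.16%, loss ≈ 22779 × 8.16/100 ≈ 1859.
Year 2011: gap = -2.0 × (8.25 - 4.13) = -8.24%, loss ≈ 22779 × 8.24/100 ≈ 1877.
Year 2012: gap = -2.0 × (8.8 - 4.13) = -9.34%, loss ≈ 22779 × 9.34/100 ≈ 2128.
Year 2013: gap = -2.0 × (7.12 - 4.13) = -5.98%, loss ≈ 22779 × 5.98/100 ≈ 1362.
Total lost output = 2223 + 1859 + 1877 + 2128 + 1362 = 9449 billion.

$9,449 billion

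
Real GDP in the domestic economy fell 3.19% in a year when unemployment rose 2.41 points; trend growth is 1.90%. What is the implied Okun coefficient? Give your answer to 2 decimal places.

Growth form: g_Y = g_Y* - β × Δu, so β = (g_Y* - g_Y)/Δu.
β = (1.9 + 3.19)/2.41 = 5.09/2.41 = 2.11.

β ≈ 2.11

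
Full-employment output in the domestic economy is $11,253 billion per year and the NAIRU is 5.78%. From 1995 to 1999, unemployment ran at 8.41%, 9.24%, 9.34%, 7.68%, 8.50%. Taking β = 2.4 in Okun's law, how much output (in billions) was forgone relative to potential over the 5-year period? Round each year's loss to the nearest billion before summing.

$3,853 billion

Year 1995: gap = -2.4 × (8.41 - 5.78) = -6.312%, loss ≈ 11253 × 6.312/100 ≈ 710.
Year 1996: gap = -2.4 × (9.24 - 5.78) = -8.304%, loss ≈ 11253 × 8.304/100 ≈ 934.
Year 1997: gap = -2.4 × (9.34 - 5.78) = -8.544%, loss ≈ 11253 × 8.544/100 ≈ 961.
Year 1998: gap = -2.4 × (7.68 - 5.78) = -4.56%, loss ≈ 11253 × 4.56/100 ≈ 513.
Year 1999: gap = -2.4 × (8.5 - 5.78) = -6.528%, loss ≈ 11253 × 6.528/100 ≈ 735.
Total lost output = 710 + 934 + 961 + 513 + 735 = 3853 billion.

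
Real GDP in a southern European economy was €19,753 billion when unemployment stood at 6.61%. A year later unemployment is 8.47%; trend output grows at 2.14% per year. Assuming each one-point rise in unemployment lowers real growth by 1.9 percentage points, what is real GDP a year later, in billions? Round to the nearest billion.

€19,478 billion

Δu = 8.47 - 6.61 = 1.86 points.
Okun's law (growth form): g_Y = g_Y* - β × Δu = 2.14 - 1.9 × (1.86) = 2.14 - 3.534 = -1.394%.
Real GDP in the next year = 19753 × (1 - 1.394/100) = 19753 × 0.98606 ≈ 19478 billion.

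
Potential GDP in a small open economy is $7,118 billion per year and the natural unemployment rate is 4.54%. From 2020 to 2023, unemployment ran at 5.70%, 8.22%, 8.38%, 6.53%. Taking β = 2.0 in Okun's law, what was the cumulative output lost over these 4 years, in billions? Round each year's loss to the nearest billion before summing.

$1,519 billion

Year 2020: gap = -2.0 × (5.7 - 4.54) = -2.32%, loss ≈ 7118 × 2.32/100 ≈ 165.
Year 2021: gap = -2.0 × (8.22 - 4.54) = -7.36%, loss ≈ 7118 × 7.36/100 ≈ 524.
Year 2022: gap = -2.0 × (8.38 - 4.54) = -7.68%, loss ≈ 7118 × 7.68/100 ≈ 547.
Year 2023: gap = -2.0 × (6.53 - 4.54) = -3.98%, loss ≈ 7118 × 3.98/100 ≈ 283.
Total lost output = 165 + 524 + 547 + 283 = 1519 billion.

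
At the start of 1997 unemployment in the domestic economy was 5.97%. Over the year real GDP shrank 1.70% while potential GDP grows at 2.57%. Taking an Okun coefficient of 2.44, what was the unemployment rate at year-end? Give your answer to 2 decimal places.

7.72%

Growth-rate Okun's law: g_Y = g_Y* - β × Δu, so Δu = (g_Y* - g_Y)/β.
Δu = (2.57 + 1.7)/2.44 = 4.27/2.44 = 1.75 percentage points.
Year-end unemployment = 5.97 + 1.75 = 7.72%.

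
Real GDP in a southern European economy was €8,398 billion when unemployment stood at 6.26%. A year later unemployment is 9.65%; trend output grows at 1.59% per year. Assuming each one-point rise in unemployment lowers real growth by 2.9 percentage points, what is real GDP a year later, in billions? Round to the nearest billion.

Δu = 9.65 - 6.26 = 3.39 points.
Okun's law (growth form): g_Y = g_Y* - β × Δu = 1.59 - 2.9 × (3.39) = 1.59 - 9.831 = -8.241%.
Real GDP in the next year = 8398 × (1 - 8.241/100) = 8398 × 0.91759 ≈ 7706 billion.

€7,706 billion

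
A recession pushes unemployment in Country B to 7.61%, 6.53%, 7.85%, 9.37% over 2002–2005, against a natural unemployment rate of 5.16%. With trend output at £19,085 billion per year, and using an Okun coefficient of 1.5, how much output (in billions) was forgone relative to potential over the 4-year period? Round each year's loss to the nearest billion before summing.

Year 2002: gap = -1.5 × (7.61 - 5.16) = -3.675%, loss ≈ 19085 × 3.675/100 ≈ 701.
Year 2003: gap = -1.5 × (6.53 - 5.16) = -2.055%, loss ≈ 19085 × 2.055/100 ≈ 392.
Year 2004: gap = -1.5 × (7.85 - 5.16) = -4.035%, loss ≈ 19085 × 4.035/100 ≈ 770.
Year 2005: gap = -1.5 × (9.37 - 5.16) = -6.315%, loss ≈ 19085 × 6.315/100 ≈ 1205.
Total lost output = 701 + 392 + 770 + 1205 = 3068 billion.

£3,068 billion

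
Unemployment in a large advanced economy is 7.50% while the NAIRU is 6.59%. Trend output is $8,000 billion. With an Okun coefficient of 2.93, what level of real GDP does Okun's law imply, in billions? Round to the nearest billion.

Unemployment gap = 7.5 - 6.59 = 0.91 points, so the output gap is -2.93 × 0.91 = -2.6663%.
Actual GDP = 8000 × (1 - 2.6663/100) = 8000 × 0.973337 ≈ 7787 billion.

$7,787 billion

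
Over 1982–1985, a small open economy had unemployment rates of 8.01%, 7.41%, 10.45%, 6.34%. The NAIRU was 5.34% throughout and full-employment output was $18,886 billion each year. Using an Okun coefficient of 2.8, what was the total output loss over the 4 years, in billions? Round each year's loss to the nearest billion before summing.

Year 1982: gap = -2.8 × (8.01 - 5.34) = -7.476%, loss ≈ 18886 × 7.476/100 ≈ 1412.
Year 1983: gap = -2.8 × (7.41 - 5.34) = -5.796%, loss ≈ 18886 × 5.796/100 ≈ 1095.
Year 1984: gap = -2.8 × (10.45 - 5.34) = -14.308%, loss ≈ 18886 × 14.308/100 ≈ 2702.
Year 1985: gap = -2.8 × (6.34 - 5.34) = -2.8%, loss ≈ 18886 × 2.8/100 ≈ 529.
Total lost output = 1412 + 1095 + 2702 + 529 = 5738 billion.

$5,738 billion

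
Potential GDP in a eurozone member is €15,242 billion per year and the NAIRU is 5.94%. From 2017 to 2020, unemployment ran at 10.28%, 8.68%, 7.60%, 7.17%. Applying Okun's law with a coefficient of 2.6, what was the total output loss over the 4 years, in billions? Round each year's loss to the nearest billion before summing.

Year 2017: gap = -2.6 × (10.28 - 5.94) = -11.284%, loss ≈ 15242 × 11.284/100 ≈ 1720.
Year 2018: gap = -2.6 × (8.68 - 5.94) = -7.124%, loss ≈ 15242 × 7.124/100 ≈ 1086.
Year 2019: gap = -2.6 × (7.6 - 5.94) = -4.316%, loss ≈ 15242 × 4.316/100 ≈ 658.
Year 2020: gap = -2.6 × (7.17 - 5.94) = -3.198%, loss ≈ 15242 × 3.198/100 ≈ 487.
Total lost output = 1720 + 1086 + 658 + 487 = 3951 billion.

€3,951 billion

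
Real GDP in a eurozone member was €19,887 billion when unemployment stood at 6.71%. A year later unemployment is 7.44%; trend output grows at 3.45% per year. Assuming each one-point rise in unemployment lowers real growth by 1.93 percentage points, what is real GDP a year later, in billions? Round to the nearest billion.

€20,293 billion

Δu = 7.44 - 6.71 = 0.73 points.
Okun's law (growth form): g_Y = g_Y* - β × Δu = 3.45 - 1.93 × (0.73) = 3.45 - 1.4089 = 2.0411%.
Real GDP in the next year = 19887 × (1 + 2.0411/100) = 19887 × 1.020411 ≈ 20293 billion.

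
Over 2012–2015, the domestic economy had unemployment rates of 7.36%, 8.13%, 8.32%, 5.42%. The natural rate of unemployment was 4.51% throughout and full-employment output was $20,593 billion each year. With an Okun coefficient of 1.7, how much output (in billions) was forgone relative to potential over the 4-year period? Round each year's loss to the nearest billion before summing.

$3,918 billion

Year 2012: gap = -1.7 × (7.36 - 4.51) = -4.845%, loss ≈ 20593 × 4.845/100 ≈ 998.
Year 2013: gap = -1.7 × (8.13 - 4.51) = -6.154%, loss ≈ 20593 × 6.154/100 ≈ 1267.
Year 2014: gap = -1.7 × (8.32 - 4.51) = -6.477%, loss ≈ 20593 × 6.477/100 ≈ 1334.
Year 2015: gap = -1.7 × (5.42 - 4.51) = -1.547%, loss ≈ 20593 × 1.547/100 ≈ 319.
Total lost output = 998 + 1267 + 1334 + 319 = 3918 billion.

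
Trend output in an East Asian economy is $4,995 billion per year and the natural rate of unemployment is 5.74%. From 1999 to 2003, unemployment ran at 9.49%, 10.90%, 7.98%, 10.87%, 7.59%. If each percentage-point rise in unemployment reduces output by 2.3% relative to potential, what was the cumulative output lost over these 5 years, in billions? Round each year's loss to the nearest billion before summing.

Year 1999: gap = -2.3 × (9.49 - 5.74) = -8.625%, loss ≈ 4995 × 8.625/100 ≈ 431.
Year 2000: gap = -2.3 × (10.9 - 5.74) = -11.868%, loss ≈ 4995 × 11.868/100 ≈ 593.
Year 2001: gap = -2.3 × (7.98 - 5.74) = -5.152%, loss ≈ 4995 × 5.152/100 ≈ 257.
Year 2002: gap = -2.3 × (10.87 - 5.74) = -11.799%, loss ≈ 4995 × 11.799/100 ≈ 589.
Year 2003: gap = -2.3 × (7.59 - 5.74) = -4.255%, loss ≈ 4995 × 4.255/100 ≈ 213.
Total lost output = 431 + 593 + 257 + 589 + 213 = 2083 billion.

$2,083 billion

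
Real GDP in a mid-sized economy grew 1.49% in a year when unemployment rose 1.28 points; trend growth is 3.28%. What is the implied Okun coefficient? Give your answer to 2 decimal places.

β ≈ 1.40

Growth form: g_Y = g_Y* - β × Δu, so β = (g_Y* - g_Y)/Δu.
β = (3.28 - 1.49)/1.28 = 1.79/1.28 = 1.40.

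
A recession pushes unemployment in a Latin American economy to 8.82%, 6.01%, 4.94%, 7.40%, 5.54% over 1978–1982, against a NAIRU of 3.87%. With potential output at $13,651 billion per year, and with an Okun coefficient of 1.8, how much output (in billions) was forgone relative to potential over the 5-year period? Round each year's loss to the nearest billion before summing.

$3,282 billion

Year 1978: gap = -1.8 × (8.82 - 3.87) = -8.91%, loss ≈ 13651 × 8.91/100 ≈ 1216.
Year 1979: gap = -1.8 × (6.01 - 3.87) = -3.852%, loss ≈ 13651 × 3.852/100 ≈ 526.
Year 1980: gap = -1.8 × (4.94 - 3.87) = -1.926%, loss ≈ 13651 × 1.926/100 ≈ 263.
Year 1981: gap = -1.8 × (7.4 - 3.87) = -6.354%, loss ≈ 13651 × 6.354/100 ≈ 867.
Year 1982: gap = -1.8 × (5.54 - 3.87) = -3.006%, loss ≈ 13651 × 3.006/100 ≈ 410.
Total lost output = 1216 + 526 + 263 + 867 + 410 = 3282 billion.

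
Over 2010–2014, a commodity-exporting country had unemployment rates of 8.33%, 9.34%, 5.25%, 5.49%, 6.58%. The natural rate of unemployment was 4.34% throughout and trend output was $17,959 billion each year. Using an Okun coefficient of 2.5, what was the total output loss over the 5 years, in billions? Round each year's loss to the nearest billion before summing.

Year 2010: gap = -2.5 × (8.33 - 4.34) = -9.975%, loss ≈ 17959 × 9.975/100 ≈ 1791.
Year 2011: gap = -2.5 × (9.34 - 4.34) = -12.5%, loss ≈ 17959 × 12.5/100 ≈ 2245.
Year 2012: gap = -2.5 × (5.25 - 4.34) = -2.275%, loss ≈ 17959 × 2.275/100 ≈ 409.
Year 2013: gap = -2.5 × (5.49 - 4.34) = -2.875%, loss ≈ 17959 × 2.875/100 ≈ 516.
Year 2014: gap = -2.5 × (6.58 - 4.34) = -5.6%, loss ≈ 17959 × 5.6/100 ≈ 1006.
Total lost output = 1791 + 2245 + 409 + 516 + 1006 = 5967 billion.

$5,967 billion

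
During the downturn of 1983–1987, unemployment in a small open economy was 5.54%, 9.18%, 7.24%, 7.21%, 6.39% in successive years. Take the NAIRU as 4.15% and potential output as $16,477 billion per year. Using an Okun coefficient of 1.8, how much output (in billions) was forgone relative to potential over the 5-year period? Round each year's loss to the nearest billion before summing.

$4,392 billion

Year 1983: gap = -1.8 × (5.54 - 4.15) = -2.502%, loss ≈ 16477 × 2.502/100 ≈ 412.
Year 1984: gap = -1.8 × (9.18 - 4.15) = -9.054%, loss ≈ 16477 × 9.054/100 ≈ 1492.
Year 1985: gap = -1.8 × (7.24 - 4.15) = -5.562%, loss ≈ 16477 × 5.562/100 ≈ 916.
Year 1986: gap = -1.8 × (7.21 - 4.15) = -5.508%, loss ≈ 16477 × 5.508/100 ≈ 908.
Year 1987: gap = -1.8 × (6.39 - 4.15) = -4.032%, loss ≈ 16477 × 4.032/100 ≈ 664.
Total lost output = 412 + 1492 + 916 + 908 + 664 = 4392 billion.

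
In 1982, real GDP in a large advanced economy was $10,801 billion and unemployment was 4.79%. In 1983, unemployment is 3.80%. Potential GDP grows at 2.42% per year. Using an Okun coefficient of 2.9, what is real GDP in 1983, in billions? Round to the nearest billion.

$11,372 billion

Δu = 3.8 - 4.79 = -0.99 points.
Okun's law (growth form): g_Y = g_Y* - β × Δu = 2.42 - 2.9 × (-0.99) = 2.42 + 2.871 = 5.291%.
Real GDP in the next year = 10801 × (1 + 5.291/100) = 10801 × 1.05291 ≈ 11372 billion.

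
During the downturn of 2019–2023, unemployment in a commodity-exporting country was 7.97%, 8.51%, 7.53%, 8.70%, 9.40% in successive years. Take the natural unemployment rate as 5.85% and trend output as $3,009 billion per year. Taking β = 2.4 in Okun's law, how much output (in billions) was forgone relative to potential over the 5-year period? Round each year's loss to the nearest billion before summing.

$928 billion

Year 2019: gap = -2.4 × (7.97 - 5.85) = -5.088%, loss ≈ 3009 × 5.088/100 ≈ 153.
Year 2020: gap = -2.4 × (8.51 - 5.85) = -6.384%, loss ≈ 3009 × 6.384/100 ≈ 192.
Year 2021: gap = -2.4 × (7.53 - 5.85) = -4.032%, loss ≈ 3009 × 4.032/100 ≈ 121.
Year 2022: gap = -2.4 × (8.7 - 5.85) = -6.84%, loss ≈ 3009 × 6.84/100 ≈ 206.
Year 2023: gap = -2.4 × (9.4 - 5.85) = -8.52%, loss ≈ 3009 × 8.52/100 ≈ 256.
Total lost output = 153 + 192 + 121 + 206 + 256 = 928 billion.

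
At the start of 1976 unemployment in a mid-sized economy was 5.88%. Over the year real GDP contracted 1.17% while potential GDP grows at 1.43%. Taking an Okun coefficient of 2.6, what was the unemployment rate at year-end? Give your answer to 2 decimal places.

6.88%

Growth-rate Okun's law: g_Y = g_Y* - β × Δu, so Δu = (g_Y* - g_Y)/β.
Δu = (1.43 + 1.17)/2.6 = 2.6/2.6 = 1.00 percentage point.
Year-end unemployment = 5.88 + 1 = 6.88%.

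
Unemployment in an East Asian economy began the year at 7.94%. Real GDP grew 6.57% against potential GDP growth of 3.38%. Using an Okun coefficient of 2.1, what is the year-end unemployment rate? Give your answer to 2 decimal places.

6.42%

Growth-rate Okun's law: g_Y = g_Y* - β × Δu, so Δu = (g_Y* - g_Y)/β.
Δu = (3.38 - 6.57)/2.1 = -3.19/2.1 = -1.52 percentage points.
Year-end unemployment = 7.94 - 1.52 = 6.42%.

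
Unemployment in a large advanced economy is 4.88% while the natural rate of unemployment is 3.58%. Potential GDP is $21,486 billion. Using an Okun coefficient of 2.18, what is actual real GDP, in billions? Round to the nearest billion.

Unemployment gap = 4.88 - 3.58 = 1.3 points, so the output gap is -2.18 × 1.3 = -2.834%.
Actual GDP = 21486 × (1 - 2.834/100) = 21486 × 0.97166 ≈ 20877 billion.

$20,877 billion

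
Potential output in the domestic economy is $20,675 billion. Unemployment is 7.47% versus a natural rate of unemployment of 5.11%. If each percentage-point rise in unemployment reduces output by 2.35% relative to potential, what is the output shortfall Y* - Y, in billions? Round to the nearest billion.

Output gap = -2.35 × (7.47 - 5.11) = -2.35 × 2.36 = -5.546%.
Actual GDP ≈ 20675 × 0.94454 ≈ 19528 billion, so the shortfall is 20675 - 19528 = 1147 billion.

$1,147 billion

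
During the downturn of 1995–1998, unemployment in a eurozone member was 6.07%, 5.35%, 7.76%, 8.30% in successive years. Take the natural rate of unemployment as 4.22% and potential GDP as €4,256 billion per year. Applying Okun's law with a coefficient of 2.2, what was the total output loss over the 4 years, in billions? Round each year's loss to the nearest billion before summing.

Year 1995: gap = -2.2 × (6.07 - 4.22) = -4.07%, loss ≈ 4256 × 4.07/100 ≈ 173.
Year 1996: gap = -2.2 × (5.35 - 4.22) = -2.486%, loss ≈ 4256 × 2.486/100 ≈ 106.
Year 1997: gap = -2.2 × (7.76 - 4.22) = -7.788%, loss ≈ 4256 × 7.788/100 ≈ 331.
Year 1998: gap = -2.2 × (8.3 - 4.22) = -8.976%, loss ≈ 4256 × 8.976/100 ≈ 382.
Total lost output = 173 + 106 + 331 + 382 = 992 billion.

€992 billion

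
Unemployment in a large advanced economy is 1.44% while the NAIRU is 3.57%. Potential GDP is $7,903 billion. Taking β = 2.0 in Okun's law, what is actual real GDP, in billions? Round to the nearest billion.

Unemployment gap = 1.44 - 3.57 = -2.13 points, so the output gap is -2 × (-2.13) = 4.26%.
Actual GDP = 7903 × (1 + 4.26/100) = 7903 × 1.0426 ≈ 8240 billion.

$8,240 billion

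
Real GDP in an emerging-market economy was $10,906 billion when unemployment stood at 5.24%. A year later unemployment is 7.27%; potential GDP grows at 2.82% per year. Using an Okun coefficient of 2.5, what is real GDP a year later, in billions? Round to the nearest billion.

$10,660 billion

Δu = 7.27 - 5.24 = 2.03 points.
Okun's law (growth form): g_Y = g_Y* - β × Δu = 2.82 - 2.5 × (2.03) = 2.82 - 5.075 = -2.255%.
Real GDP in the next year = 10906 × (1 - 2.255/100) = 10906 × 0.97745 ≈ 10660 billion.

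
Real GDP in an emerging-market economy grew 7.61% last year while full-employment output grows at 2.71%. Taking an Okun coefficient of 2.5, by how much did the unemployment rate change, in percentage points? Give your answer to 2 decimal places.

Growth-rate Okun's law: g_Y = g_Y* - β × Δu, so Δu = (g_Y* - g_Y)/β.
Δu = (2.71 - 7.61)/2.5 = -4.9/2.5 = -1.96 percentage points.

-1.96 percentage points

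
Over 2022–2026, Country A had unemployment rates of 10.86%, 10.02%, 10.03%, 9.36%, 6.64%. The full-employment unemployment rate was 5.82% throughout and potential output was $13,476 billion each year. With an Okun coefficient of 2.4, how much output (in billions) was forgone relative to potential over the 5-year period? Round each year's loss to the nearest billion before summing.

$5,760 billion

Year 2022: gap = -2.4 × (10.86 - 5.82) = -12.096%, loss ≈ 13476 × 12.096/100 ≈ 1630.
Year 2023: gap = -2.4 × (10.02 - 5.82) = -10.08%, loss ≈ 13476 × 10.08/100 ≈ 1358.
Year 2024: gap = -2.4 × (10.03 - 5.82) = -10.104%, loss ≈ 13476 × 10.104/100 ≈ 1362.
Year 2025: gap = -2.4 × (9.36 - 5.82) = -8.496%, loss ≈ 13476 × 8.496/100 ≈ 1145.
Year 2026: gap = -2.4 × (6.64 - 5.82) = -1.968%, loss ≈ 13476 × 1.968/100 ≈ 265.
Total lost output = 1630 + 1358 + 1362 + 1145 + 265 = 5760 billion.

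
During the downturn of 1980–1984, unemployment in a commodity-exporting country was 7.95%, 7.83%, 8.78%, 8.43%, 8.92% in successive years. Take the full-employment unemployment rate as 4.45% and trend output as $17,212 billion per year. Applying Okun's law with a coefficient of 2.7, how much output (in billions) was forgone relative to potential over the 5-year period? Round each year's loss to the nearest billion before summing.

$9,137 billion

Year 1980: gap = -2.7 × (7.95 - 4.45) = -9.45%, loss ≈ 17212 × 9.45/100 ≈ 1627.
Year 1981: gap = -2.7 × (7.83 - 4.45) = -9.126%, loss ≈ 17212 × 9.126/100 ≈ 1571.
Year 1982: gap = -2.7 × (8.78 - 4.45) = -11.691%, loss ≈ 17212 × 11.691/100 ≈ 2012.
Year 1983: gap = -2.7 × (8.43 - 4.45) = -10.746%, loss ≈ 17212 × 10.746/100 ≈ 1850.
Year 1984: gap = -2.7 × (8.92 - 4.45) = -12.069%, loss ≈ 17212 × 12.069/100 ≈ 2077.
Total lost output = 1627 + 1571 + 2012 + 1850 + 2077 = 9137 billion.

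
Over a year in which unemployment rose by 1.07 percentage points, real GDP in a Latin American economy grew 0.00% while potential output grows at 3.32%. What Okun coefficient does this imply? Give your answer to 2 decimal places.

β ≈ 3.10

Growth form: g_Y = g_Y* - β × Δu, so β = (g_Y* - g_Y)/Δu.
β = (3.32 - 0)/1.07 = 3.32/1.07 = 3.10.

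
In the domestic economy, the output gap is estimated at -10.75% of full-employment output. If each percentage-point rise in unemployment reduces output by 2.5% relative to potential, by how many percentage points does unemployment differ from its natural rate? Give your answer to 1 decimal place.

Okun's law: output gap = -β × (u - u*), so u - u* = -(output gap)/β.
u - u* = -(-10.75)/2.5 = 4.3 percentage points.

4.3 percentage points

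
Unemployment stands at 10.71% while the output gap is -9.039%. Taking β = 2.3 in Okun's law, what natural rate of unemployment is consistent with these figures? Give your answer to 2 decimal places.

From Okun's law, u - u* = -(output gap)/β = -(-9.039)/2.3 = 3.93 points.
So u* = 10.71 - 3.93 = 6.78%.

6.78%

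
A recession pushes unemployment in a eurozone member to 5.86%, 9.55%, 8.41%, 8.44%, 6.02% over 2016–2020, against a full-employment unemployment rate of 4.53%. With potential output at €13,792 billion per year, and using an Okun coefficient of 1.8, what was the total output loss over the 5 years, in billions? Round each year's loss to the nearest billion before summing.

€3,880 billion

Year 2016: gap = -1.8 × (5.86 - 4.53) = -2.394%, loss ≈ 13792 × 2.394/100 ≈ 330.
Year 2017: gap = -1.8 × (9.55 - 4.53) = -9.036%, loss ≈ 13792 × 9.036/100 ≈ 1246.
Year 2018: gap = -1.8 × (8.41 - 4.53) = -6.984%, loss ≈ 13792 × 6.984/100 ≈ 963.
Year 2019: gap = -1.8 × (8.44 - 4.53) = -7.038%, loss ≈ 13792 × 7.038/100 ≈ 971.
Year 2020: gap = -1.8 × (6.02 - 4.53) = -2.682%, loss ≈ 13792 × 2.682/100 ≈ 370.
Total lost output = 330 + 1246 + 963 + 971 + 370 = 3880 billion.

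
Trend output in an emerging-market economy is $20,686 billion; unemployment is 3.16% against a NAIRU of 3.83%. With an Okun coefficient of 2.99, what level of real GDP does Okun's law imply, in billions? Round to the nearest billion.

$21,100 billion

Unemployment gap = 3.16 - 3.83 = -0.67 points, so the output gap is -2.99 × (-0.67) = 2.0033%.
Actual GDP = 20686 × (1 + 2.0033/100) = 20686 × 1.020033 ≈ 21100 billion.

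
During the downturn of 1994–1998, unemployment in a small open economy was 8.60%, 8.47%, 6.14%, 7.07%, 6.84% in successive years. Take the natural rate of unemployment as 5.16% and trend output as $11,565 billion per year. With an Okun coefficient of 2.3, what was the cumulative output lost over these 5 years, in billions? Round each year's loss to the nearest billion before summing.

$3,011 billion

Year 1994: gap = -2.3 × (8.6 - 5.16) = -7.912%, loss ≈ 11565 × 7.912/100 ≈ 915.
Year 1995: gap = -2.3 × (8.47 - 5.16) = -7.613%, loss ≈ 11565 × 7.613/100 ≈ 880.
Year 1996: gap = -2.3 × (6.14 - 5.16) = -2.254%, loss ≈ 11565 × 2.254/100 ≈ 261.
Year 1997: gap = -2.3 × (7.07 - 5.16) = -4.393%, loss ≈ 11565 × 4.393/100 ≈ 508.
Year 1998: gap = -2.3 × (6.84 - 5.16) = -3.864%, loss ≈ 11565 × 3.864/100 ≈ 447.
Total lost output = 915 + 880 + 261 + 508 + 447 = 3011 billion.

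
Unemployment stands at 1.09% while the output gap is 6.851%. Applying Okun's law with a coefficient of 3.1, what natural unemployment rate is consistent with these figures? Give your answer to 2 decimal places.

3.30%

From Okun's law, u - u* = -(output gap)/β = -(6.851)/3.1 = -2.21 points.
So u* = 1.09 + 2.21 = 3.30%.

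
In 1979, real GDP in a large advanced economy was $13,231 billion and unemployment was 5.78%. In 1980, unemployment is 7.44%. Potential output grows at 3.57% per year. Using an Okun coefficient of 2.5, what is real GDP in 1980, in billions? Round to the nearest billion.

Δu = 7.44 - 5.78 = 1.66 points.
Okun's law (growth form): g_Y = g_Y* - β × Δu = 3.57 - 2.5 × (1.66) = 3.57 - 4.15 = -0.58%.
Real GDP in the next year = 13231 × (1 - 0.58/100) = 13231 × 0.9942 ≈ 13154 billion.

$13,154 billion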